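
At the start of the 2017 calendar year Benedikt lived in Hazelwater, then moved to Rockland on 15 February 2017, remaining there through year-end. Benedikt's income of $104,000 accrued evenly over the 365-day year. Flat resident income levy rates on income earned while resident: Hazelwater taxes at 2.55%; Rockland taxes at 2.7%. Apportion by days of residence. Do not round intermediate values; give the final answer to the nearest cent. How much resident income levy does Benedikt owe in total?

$2,788.77

Hazelwater, 1 January – 14 February 2017: 45 days → $104,000 × 2.55% × 45/365 = $326.9589
Rockland, 15 February – 31 December 2017: 320 days → $104,000 × 2.7% × 320/365 = $2,461.8082
Total = $2,788.7671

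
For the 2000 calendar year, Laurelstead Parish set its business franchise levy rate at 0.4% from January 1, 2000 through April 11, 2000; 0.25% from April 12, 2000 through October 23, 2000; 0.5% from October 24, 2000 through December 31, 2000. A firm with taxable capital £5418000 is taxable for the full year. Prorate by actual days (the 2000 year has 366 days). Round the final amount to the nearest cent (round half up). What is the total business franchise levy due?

January 1 – April 11, 2000: 102 days at 0.4% → £5418000 × 0.4% × 102/366 = £6039.7377
April 12 – October 23, 2000: 195 days at 0.25% → £5418000 × 0.25% × 195/366 = £7216.5984
October 24 – December 31, 2000: 69 days at 0.5% → £5418000 × 0.5% × 69/366 = £5107.1311
Total = £18363.4672

£18363.47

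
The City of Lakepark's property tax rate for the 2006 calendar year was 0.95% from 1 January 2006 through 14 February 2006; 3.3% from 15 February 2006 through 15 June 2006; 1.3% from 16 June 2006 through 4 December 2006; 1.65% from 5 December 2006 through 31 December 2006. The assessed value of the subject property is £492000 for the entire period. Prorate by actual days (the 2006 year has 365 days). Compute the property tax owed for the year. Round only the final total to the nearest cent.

1 January – 14 February 2006: 45 days at 0.95% → £492000 × 0.95% × 45/365 = £576.2466
15 February – 15 June 2006: 121 days at 3.3% → £492000 × 3.3% × 121/365 = £5382.3452
16 June – 4 December 2006: 172 days at 1.3% → £492000 × 1.3% × 172/365 = £3014.0055
5 December – 31 December 2006: 27 days at 1.65% → £492000 × 1.65% × 27/365 = £600.5096
Total = £9573.1068

£9573.11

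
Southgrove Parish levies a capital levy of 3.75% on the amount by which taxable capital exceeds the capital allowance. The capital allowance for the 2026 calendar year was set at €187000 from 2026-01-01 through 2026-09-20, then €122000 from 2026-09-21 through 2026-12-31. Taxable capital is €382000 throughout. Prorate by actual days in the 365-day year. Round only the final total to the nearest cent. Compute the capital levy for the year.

2026-01-01 to 2026-09-20: 263 days, exemption €187000 → (€382000 − €187000) × 3.75% × 263/365 = €5269.0068
2026-09-21 to 2026-12-31: 102 days, exemption €122000 → (€382000 − €122000) × 3.75% × 102/365 = €2724.6575
Total = €7993.6644

€7993.66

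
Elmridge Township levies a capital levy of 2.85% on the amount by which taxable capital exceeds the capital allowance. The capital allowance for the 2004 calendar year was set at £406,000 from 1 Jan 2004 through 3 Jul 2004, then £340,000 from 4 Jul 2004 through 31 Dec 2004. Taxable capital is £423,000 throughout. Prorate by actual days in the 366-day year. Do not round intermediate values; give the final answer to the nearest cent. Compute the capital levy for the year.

1 Jan – 3 Jul 2004: 185 days, exemption £406,000 → (£423,000 − £406,000) × 2.85% × 185/366 = £244.8975
4 Jul – 31 Dec 2004: 181 days, exemption £340,000 → (£423,000 − £340,000) × 2.85% × 181/366 = £1,169.8238
Total = £1,414.7213

£1,414.72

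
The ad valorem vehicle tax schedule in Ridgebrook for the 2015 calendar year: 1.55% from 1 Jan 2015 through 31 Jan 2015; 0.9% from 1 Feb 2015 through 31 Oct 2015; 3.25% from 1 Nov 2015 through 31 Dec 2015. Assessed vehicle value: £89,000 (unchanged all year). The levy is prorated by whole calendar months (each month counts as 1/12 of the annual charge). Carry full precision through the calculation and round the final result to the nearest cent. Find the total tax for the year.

£1,197.79

1 Jan – 31 Jan 2015: 1 month at 1.55% → £89,000 × 1.55% × 1/12 = £114.9583
1 Feb – 31 Oct 2015: 9 months at 0.9% → £89,000 × 0.9% × 9/12 = £600.7500
1 Nov – 31 Dec 2015: 2 months at 3.25% → £89,000 × 3.25% × 2/12 = £482.0833
Total = £1,197.7917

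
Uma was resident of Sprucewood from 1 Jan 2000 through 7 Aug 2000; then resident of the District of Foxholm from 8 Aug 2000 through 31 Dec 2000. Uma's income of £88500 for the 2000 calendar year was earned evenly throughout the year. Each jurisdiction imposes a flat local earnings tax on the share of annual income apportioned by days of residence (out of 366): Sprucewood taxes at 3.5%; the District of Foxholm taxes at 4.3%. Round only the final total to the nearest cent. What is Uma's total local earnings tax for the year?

£3379.93

Sprucewood, 1 Jan – 7 Aug 2000: 220 days → £88500 × 3.5% × 220/366 = £1861.8852
The District of Foxholm, 8 Aug – 31 Dec 2000: 146 days → £88500 × 4.3% × 146/366 = £1518.0410
Total = £3379.9262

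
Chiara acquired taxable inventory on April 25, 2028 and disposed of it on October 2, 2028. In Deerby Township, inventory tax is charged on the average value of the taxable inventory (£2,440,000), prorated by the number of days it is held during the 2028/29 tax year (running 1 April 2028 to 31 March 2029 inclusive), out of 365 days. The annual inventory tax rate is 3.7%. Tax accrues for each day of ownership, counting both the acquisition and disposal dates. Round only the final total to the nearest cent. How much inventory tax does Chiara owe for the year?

£39,822.14

Days held (April 25 – October 2, 2028): 161 out of 365
Tax = £2,440,000 × 3.7% × 161/365 = £39,822.1370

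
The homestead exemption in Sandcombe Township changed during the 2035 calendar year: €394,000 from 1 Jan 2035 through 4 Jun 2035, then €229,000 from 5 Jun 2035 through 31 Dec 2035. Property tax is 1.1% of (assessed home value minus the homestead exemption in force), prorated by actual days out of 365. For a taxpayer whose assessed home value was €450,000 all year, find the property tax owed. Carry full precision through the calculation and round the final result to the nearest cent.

1 Jan – 4 Jun 2035: 155 days, exemption €394,000 → (€450,000 − €394,000) × 1.1% × 155/365 = €261.5890
5 Jun – 31 Dec 2035: 210 days, exemption €229,000 → (€450,000 − €229,000) × 1.1% × 210/365 = €1,398.6575
Total = €1,660.2466

€1,660.25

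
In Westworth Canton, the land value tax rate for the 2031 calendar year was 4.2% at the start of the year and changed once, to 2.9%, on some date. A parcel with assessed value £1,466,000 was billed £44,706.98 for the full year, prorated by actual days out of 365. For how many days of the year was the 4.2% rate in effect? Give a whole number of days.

Let d = days at the first rate; then 365 − d days at the second rate.
£1,466,000 × [4.2%·d + 2.9%·(365−d)] / 365 = £44,706.98
Solving gives d = 42, so the new rate took effect on 12 Feb 2031.

42 days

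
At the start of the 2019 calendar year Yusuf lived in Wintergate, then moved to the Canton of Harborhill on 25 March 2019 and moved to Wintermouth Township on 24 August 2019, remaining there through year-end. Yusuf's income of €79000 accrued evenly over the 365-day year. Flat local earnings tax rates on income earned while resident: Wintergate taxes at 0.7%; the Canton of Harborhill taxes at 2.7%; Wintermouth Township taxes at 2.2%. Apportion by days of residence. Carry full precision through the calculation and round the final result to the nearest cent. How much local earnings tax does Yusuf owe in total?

Wintergate, 1 January – 24 March 2019: 83 days → €79000 × 0.7% × 83/365 = €125.7507
The Canton of Harborhill, 25 March – 23 August 2019: 152 days → €79000 × 2.7% × 152/365 = €888.2630
Wintermouth Township, 24 August – 31 December 2019: 130 days → €79000 × 2.2% × 130/365 = €619.0137
Total = €1633.0274

€1633.03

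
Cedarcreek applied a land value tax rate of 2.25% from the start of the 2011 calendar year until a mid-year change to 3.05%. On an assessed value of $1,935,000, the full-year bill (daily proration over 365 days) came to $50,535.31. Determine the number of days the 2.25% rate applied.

200 days

Let d = days at the first rate; then 365 − d days at the second rate.
$1,935,000 × [2.25%·d + 3.05%·(365−d)] / 365 = $50,535.31
Solving gives d = 200, so the new rate took effect on 20 Jul 2011.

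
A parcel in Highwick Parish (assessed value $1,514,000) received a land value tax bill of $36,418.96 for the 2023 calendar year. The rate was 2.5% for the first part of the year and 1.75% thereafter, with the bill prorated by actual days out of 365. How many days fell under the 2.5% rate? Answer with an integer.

319 days

Let d = days at the first rate; then 365 − d days at the second rate.
$1,514,000 × [2.5%·d + 1.75%·(365−d)] / 365 = $36,418.96
Solving gives d = 319, so the new rate took effect on 16 November 2023.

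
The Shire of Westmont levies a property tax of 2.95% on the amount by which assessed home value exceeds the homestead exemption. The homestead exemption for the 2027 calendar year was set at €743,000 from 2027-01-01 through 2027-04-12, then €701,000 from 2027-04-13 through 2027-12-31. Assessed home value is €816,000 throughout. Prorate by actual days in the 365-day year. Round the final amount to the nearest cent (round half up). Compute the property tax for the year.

€3,046.26

2027-01-01 to 2027-04-12: 102 days, exemption €743,000 → (€816,000 − €743,000) × 2.95% × 102/365 = €601.8000
2027-04-13 to 2027-12-31: 263 days, exemption €701,000 → (€816,000 − €701,000) × 2.95% × 263/365 = €2,444.4589
Total = €3,046.2589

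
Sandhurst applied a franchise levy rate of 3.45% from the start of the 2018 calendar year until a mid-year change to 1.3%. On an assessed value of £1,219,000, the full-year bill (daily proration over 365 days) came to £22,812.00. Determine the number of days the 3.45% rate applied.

97 days

Let d = days at the first rate; then 365 − d days at the second rate.
£1,219,000 × [3.45%·d + 1.3%·(365−d)] / 365 = £22,812.00
Solving gives d = 97, so the new rate took effect on 8 Apr 2018.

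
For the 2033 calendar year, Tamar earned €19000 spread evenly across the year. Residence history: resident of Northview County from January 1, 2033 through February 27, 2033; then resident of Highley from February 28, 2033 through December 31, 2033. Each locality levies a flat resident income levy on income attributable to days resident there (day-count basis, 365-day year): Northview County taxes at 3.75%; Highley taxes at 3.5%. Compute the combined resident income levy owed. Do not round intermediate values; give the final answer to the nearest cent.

€672.55

Northview County, January 1 – February 27, 2033: 58 days → €19000 × 3.75% × 58/365 = €113.2192
Highley, February 28 – December 31, 2033: 307 days → €19000 × 3.5% × 307/365 = €559.3288
Total = €672.5479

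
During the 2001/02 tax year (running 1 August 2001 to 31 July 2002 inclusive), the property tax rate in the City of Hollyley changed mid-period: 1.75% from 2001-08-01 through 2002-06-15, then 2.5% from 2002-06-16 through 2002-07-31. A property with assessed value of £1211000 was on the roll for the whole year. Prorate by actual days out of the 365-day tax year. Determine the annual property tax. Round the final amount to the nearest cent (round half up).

£22337.14

2001-08-01 to 2002-06-15: 319 days at 1.75% → £1211000 × 1.75% × 319/365 = £18521.6644
2002-06-16 to 2002-07-31: 46 days at 2.5% → £1211000 × 2.5% × 46/365 = £3815.4795
Total = £22337.1438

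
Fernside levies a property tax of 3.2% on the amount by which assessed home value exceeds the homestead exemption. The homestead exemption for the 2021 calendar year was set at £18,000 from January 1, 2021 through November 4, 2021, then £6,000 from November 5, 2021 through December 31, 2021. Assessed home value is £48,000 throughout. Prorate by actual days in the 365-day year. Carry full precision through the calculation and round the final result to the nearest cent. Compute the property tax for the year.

January 1 – November 4, 2021: 308 days, exemption £18,000 → (£48,000 − £18,000) × 3.2% × 308/365 = £810.0822
November 5 – December 31, 2021: 57 days, exemption £6,000 → (£48,000 − £6,000) × 3.2% × 57/365 = £209.8849
Total = £1,019.9671

£1,019.97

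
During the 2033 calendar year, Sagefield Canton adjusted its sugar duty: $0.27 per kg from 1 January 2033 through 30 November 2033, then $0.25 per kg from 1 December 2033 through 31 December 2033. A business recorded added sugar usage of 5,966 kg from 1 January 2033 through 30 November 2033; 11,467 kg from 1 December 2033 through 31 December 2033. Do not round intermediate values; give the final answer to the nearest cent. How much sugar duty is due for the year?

$4477.57

1 January – 30 November 2033: 5,966 kg at $0.27/kg → $1610.82
1 December – 31 December 2033: 11,467 kg at $0.25/kg → $2866.75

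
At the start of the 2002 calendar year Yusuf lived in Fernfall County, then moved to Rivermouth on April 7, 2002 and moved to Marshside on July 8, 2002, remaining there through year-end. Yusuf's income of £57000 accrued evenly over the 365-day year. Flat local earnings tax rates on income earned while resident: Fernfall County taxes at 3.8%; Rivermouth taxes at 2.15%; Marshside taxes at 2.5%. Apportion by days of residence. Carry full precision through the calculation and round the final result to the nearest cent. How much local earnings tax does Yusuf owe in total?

£1569.61

Fernfall County, January 1 – April 6, 2002: 96 days → £57000 × 3.8% × 96/365 = £569.6877
Rivermouth, April 7 – July 7, 2002: 92 days → £57000 × 2.15% × 92/365 = £308.8932
Marshside, July 8 – December 31, 2002: 177 days → £57000 × 2.5% × 177/365 = £691.0274
Total = £1569.6082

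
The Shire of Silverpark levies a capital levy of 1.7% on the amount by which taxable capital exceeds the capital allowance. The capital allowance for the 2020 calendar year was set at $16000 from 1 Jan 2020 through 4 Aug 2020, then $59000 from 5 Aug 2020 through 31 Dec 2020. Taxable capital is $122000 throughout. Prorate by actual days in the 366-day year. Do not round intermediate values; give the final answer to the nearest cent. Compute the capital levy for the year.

$1504.41

1 Jan – 4 Aug 2020: 217 days, exemption $16000 → ($122000 − $16000) × 1.7% × 217/366 = $1068.3989
5 Aug – 31 Dec 2020: 149 days, exemption $59000 → ($122000 − $59000) × 1.7% × 149/366 = $436.0082
Total = $1504.4071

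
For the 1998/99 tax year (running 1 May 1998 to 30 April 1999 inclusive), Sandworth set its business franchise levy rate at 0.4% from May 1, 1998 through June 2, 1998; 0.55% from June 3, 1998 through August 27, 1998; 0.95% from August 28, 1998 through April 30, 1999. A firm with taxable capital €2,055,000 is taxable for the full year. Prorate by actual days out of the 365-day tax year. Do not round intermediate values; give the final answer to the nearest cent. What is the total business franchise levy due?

€16,563.86

May 1 – June 2, 1998: 33 days at 0.4% → €2,055,000 × 0.4% × 33/365 = €743.1781
June 3 – August 27, 1998: 86 days at 0.55% → €2,055,000 × 0.55% × 86/365 = €2,663.0548
August 28, 1998 – April 30, 1999: 246 days at 0.95% → €2,055,000 × 0.95% × 246/365 = €13,157.6301
Total = €16,563.8630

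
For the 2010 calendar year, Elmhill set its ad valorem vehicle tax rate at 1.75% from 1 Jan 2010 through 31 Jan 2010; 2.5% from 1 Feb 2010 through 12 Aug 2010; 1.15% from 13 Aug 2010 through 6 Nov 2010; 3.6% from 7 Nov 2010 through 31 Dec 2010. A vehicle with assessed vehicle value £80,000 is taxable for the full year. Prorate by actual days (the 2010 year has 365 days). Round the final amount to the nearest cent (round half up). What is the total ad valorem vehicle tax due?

£1,827.18

1 Jan – 31 Jan 2010: 31 days at 1.75% → £80,000 × 1.75% × 31/365 = £118.9041
1 Feb – 12 Aug 2010: 193 days at 2.5% → £80,000 × 2.5% × 193/365 = £1,057.5342
13 Aug – 6 Nov 2010: 86 days at 1.15% → £80,000 × 1.15% × 86/365 = £216.7671
7 Nov – 31 Dec 2010: 55 days at 3.6% → £80,000 × 3.6% × 55/365 = £433.9726
Total = £1,827.1781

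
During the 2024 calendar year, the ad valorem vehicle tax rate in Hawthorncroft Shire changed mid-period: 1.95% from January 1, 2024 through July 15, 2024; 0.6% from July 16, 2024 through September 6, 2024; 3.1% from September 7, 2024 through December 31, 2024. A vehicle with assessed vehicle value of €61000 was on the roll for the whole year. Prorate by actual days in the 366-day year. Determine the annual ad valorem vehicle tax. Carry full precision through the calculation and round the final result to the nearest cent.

January 1 – July 15, 2024: 197 days at 1.95% → €61000 × 1.95% × 197/366 = €640.2500
July 16 – September 6, 2024: 53 days at 0.6% → €61000 × 0.6% × 53/366 = €53.0000
September 7 – December 31, 2024: 116 days at 3.1% → €61000 × 3.1% × 116/366 = €599.3333
Total = €1292.5833

€1292.58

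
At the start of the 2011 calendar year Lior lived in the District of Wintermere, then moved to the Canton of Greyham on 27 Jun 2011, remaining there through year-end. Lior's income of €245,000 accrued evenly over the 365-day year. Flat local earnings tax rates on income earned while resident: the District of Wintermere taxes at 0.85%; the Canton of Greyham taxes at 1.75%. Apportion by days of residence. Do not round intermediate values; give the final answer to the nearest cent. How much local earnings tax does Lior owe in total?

€3,218.23

The District of Wintermere, 1 Jan – 26 Jun 2011: 177 days → €245,000 × 0.85% × 177/365 = €1,009.8699
The Canton of Greyham, 27 Jun – 31 Dec 2011: 188 days → €245,000 × 1.75% × 188/365 = €2,208.3562
Total = €3,218.2260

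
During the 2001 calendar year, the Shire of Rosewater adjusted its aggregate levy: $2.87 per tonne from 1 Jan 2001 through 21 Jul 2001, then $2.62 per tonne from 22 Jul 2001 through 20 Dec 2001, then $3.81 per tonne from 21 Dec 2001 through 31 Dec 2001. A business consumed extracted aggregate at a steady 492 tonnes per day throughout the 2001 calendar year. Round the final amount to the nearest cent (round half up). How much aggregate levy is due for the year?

$501785.88

1 Jan – 21 Jul 2001: 202 days × 492 tonnes/day = 99,384 tonnes at $2.87/tonne → $285232.08
22 Jul – 20 Dec 2001: 152 days × 492 tonnes/day = 74,784 tonnes at $2.62/tonne → $195934.08
21 Dec – 31 Dec 2001: 11 days × 492 tonnes/day = 5,412 tonnes at $3.81/tonne → $20619.72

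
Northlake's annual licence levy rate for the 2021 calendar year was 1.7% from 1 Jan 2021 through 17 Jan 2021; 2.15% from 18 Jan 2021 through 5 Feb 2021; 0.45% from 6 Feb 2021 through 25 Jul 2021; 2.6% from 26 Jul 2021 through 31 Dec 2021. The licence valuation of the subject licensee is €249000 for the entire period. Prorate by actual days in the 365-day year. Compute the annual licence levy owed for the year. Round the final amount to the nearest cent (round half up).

€3817.89

1 Jan – 17 Jan 2021: 17 days at 1.7% → €249000 × 1.7% × 17/365 = €197.1534
18 Jan – 5 Feb 2021: 19 days at 2.15% → €249000 × 2.15% × 19/365 = €278.6753
6 Feb – 25 Jul 2021: 170 days at 0.45% → €249000 × 0.45% × 170/365 = €521.8767
26 Jul – 31 Dec 2021: 159 days at 2.6% → €249000 × 2.6% × 159/365 = €2820.1808
Total = €3817.8863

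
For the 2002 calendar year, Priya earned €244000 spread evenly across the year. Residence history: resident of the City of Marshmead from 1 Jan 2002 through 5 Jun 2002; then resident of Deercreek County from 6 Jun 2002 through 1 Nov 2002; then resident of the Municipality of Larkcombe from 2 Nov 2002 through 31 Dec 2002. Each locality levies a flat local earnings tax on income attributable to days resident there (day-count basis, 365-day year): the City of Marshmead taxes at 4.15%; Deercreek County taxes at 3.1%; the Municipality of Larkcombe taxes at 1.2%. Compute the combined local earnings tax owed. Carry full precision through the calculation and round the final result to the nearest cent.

€7896.91

The City of Marshmead, 1 Jan – 5 Jun 2002: 156 days → €244000 × 4.15% × 156/365 = €4327.8247
Deercreek County, 6 Jun – 1 Nov 2002: 149 days → €244000 × 3.1% × 149/365 = €3087.7699
The Municipality of Larkcombe, 2 Nov – 31 Dec 2002: 60 days → €244000 × 1.2% × 60/365 = €481.3151
Total = €7896.9096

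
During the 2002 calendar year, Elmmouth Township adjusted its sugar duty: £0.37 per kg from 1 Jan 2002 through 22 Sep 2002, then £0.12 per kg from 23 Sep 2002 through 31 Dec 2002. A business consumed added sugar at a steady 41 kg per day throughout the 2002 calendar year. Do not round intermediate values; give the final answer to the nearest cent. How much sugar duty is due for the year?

£4,512.05

1 Jan – 22 Sep 2002: 265 days × 41 kg/day = 10,865 kg at £0.37/kg → £4,020.05
23 Sep – 31 Dec 2002: 100 days × 41 kg/day = 4,100 kg at £0.12/kg → £492.00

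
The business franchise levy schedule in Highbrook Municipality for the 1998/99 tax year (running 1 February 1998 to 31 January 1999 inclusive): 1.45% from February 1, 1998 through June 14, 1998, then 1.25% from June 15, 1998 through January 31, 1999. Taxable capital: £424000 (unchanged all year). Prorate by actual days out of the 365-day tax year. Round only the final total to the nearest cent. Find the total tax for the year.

£5611.32

February 1 – June 14, 1998: 134 days at 1.45% → £424000 × 1.45% × 134/365 = £2257.0740
June 15, 1998 – January 31, 1999: 231 days at 1.25% → £424000 × 1.25% × 231/365 = £3354.2466
Total = £5611.3205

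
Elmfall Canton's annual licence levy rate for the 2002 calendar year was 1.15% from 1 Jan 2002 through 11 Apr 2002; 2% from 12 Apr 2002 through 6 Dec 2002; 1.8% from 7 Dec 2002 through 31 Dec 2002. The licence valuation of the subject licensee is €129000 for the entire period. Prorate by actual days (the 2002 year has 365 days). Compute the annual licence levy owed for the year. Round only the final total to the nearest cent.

€2258.91

1 Jan – 11 Apr 2002: 101 days at 1.15% → €129000 × 1.15% × 101/365 = €410.5027
12 Apr – 6 Dec 2002: 239 days at 2% → €129000 × 2% × 239/365 = €1689.3699
7 Dec – 31 Dec 2002: 25 days at 1.8% → €129000 × 1.8% × 25/365 = €159.0411
Total = €2258.9137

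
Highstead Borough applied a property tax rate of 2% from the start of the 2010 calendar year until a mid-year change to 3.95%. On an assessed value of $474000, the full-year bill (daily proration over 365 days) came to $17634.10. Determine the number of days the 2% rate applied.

43 days

Let d = days at the first rate; then 365 − d days at the second rate.
$474000 × [2%·d + 3.95%·(365−d)] / 365 = $17634.10
Solving gives d = 43, so the new rate took effect on February 13, 2010.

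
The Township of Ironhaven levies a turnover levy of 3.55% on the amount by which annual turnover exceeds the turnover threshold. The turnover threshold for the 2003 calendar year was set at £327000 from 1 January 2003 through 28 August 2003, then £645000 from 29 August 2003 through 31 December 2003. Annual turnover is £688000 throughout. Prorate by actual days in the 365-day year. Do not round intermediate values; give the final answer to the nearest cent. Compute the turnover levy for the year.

1 January – 28 August 2003: 240 days, exemption £327000 → (£688000 − £327000) × 3.55% × 240/365 = £8426.6301
29 August – 31 December 2003: 125 days, exemption £645000 → (£688000 − £645000) × 3.55% × 125/365 = £522.7740
Total = £8949.4041

£8949.40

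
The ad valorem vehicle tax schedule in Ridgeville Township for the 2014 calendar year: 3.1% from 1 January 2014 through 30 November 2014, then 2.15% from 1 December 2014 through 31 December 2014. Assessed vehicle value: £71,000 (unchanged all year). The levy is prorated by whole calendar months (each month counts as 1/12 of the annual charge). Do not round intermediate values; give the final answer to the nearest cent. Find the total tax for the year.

£2,144.79

1 January – 30 November 2014: 11 months at 3.1% → £71,000 × 3.1% × 11/12 = £2,017.5833
1 December – 31 December 2014: 1 month at 2.15% → £71,000 × 2.15% × 1/12 = £127.2083
Total = £2,144.7917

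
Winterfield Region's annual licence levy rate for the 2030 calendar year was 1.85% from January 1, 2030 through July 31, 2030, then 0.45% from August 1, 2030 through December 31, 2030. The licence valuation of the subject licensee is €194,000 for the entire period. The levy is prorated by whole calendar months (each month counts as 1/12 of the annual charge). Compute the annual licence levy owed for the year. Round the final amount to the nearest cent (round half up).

€2,457.33

January 1 – July 31, 2030: 7 months at 1.85% → €194,000 × 1.85% × 7/12 = €2,093.5833
August 1 – December 31, 2030: 5 months at 0.45% → €194,000 × 0.45% × 5/12 = €363.7500
Total = €2,457.3333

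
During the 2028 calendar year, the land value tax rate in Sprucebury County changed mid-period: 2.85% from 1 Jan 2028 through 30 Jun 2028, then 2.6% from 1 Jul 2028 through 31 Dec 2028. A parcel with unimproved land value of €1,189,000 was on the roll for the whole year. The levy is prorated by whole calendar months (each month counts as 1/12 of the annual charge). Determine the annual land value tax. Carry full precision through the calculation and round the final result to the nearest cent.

€32,400.25

1 Jan – 30 Jun 2028: 6 months at 2.85% → €1,189,000 × 2.85% × 6/12 = €16,943.2500
1 Jul – 31 Dec 2028: 6 months at 2.6% → €1,189,000 × 2.6% × 6/12 = €15,457.0000
Total = €32,400.2500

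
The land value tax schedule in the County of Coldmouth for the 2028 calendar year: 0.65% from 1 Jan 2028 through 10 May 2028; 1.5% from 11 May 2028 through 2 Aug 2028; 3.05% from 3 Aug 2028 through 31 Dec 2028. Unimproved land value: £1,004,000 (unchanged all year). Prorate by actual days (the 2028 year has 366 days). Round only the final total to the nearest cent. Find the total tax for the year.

1 Jan – 10 May 2028: 131 days at 0.65% → £1,004,000 × 0.65% × 131/366 = £2,335.8087
11 May – 2 Aug 2028: 84 days at 1.5% → £1,004,000 × 1.5% × 84/366 = £3,456.3934
3 Aug – 31 Dec 2028: 151 days at 3.05% → £1,004,000 × 3.05% × 151/366 = £12,633.6667
Total = £18,425.8689

£18,425.87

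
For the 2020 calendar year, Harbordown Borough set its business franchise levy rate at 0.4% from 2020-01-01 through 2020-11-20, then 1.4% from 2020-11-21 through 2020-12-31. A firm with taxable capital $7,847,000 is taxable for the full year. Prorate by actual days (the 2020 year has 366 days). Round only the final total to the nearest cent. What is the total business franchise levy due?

2020-01-01 to 2020-11-20: 325 days at 0.4% → $7,847,000 × 0.4% × 325/366 = $27,871.8579
2020-11-21 to 2020-12-31: 41 days at 1.4% → $7,847,000 × 1.4% × 41/366 = $12,306.4973
Total = $40,178.3552

$40,178.36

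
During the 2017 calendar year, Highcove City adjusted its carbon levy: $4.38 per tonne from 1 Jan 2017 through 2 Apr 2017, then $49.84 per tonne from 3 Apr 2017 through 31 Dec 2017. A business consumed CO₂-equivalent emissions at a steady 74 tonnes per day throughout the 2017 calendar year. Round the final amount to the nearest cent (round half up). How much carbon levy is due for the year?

$1,036,686.72

1 Jan – 2 Apr 2017: 92 days × 74 tonnes/day = 6,808 tonnes at $4.38/tonne → $29,819.04
3 Apr – 31 Dec 2017: 273 days × 74 tonnes/day = 20,202 tonnes at $49.84/tonne → $1,006,867.68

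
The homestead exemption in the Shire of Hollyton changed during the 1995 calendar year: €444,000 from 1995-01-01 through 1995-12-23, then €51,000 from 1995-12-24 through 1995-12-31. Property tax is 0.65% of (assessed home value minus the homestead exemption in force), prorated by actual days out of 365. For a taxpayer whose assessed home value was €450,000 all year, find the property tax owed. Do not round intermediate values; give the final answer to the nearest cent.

€94.99

1995-01-01 to 1995-12-23: 357 days, exemption €444,000 → (€450,000 − €444,000) × 0.65% × 357/365 = €38.1452
1995-12-24 to 1995-12-31: 8 days, exemption €51,000 → (€450,000 − €51,000) × 0.65% × 8/365 = €56.8438
Total = €94.9890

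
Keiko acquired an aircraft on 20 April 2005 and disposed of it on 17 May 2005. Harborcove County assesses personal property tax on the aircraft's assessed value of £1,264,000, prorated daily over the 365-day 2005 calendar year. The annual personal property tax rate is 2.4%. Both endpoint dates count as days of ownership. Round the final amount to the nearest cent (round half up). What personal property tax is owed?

Days held (20 April – 17 May 2005): 28 out of 365
Tax = £1,264,000 × 2.4% × 28/365 = £2,327.1452

£2,327.15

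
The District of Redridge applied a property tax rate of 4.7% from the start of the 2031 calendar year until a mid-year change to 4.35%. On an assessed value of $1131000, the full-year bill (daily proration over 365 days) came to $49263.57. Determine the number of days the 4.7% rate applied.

6 days

Let d = days at the first rate; then 365 − d days at the second rate.
$1131000 × [4.7%·d + 4.35%·(365−d)] / 365 = $49263.57
Solving gives d = 6, so the new rate took effect on 7 Jan 2031.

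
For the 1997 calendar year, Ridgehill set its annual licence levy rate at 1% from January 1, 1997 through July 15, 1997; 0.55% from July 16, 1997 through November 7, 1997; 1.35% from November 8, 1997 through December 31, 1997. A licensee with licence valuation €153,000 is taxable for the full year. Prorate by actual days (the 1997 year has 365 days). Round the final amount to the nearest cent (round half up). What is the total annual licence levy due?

€1,392.30

January 1 – July 15, 1997: 196 days at 1% → €153,000 × 1% × 196/365 = €821.5890
July 16 – November 7, 1997: 115 days at 0.55% → €153,000 × 0.55% × 115/365 = €265.1301
November 8 – December 31, 1997: 54 days at 1.35% → €153,000 × 1.35% × 54/365 = €305.5808
Total = €1,392.3000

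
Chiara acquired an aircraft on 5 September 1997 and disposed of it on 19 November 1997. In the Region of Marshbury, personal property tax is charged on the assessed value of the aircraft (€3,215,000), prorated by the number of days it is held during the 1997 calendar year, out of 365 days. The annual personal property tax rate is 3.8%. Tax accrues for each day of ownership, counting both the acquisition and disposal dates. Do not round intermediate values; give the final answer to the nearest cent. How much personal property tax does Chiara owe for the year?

€25,438.14

Days held (5 September – 19 November 1997): 76 out of 365
Tax = €3,215,000 × 3.8% × 76/365 = €25,438.1370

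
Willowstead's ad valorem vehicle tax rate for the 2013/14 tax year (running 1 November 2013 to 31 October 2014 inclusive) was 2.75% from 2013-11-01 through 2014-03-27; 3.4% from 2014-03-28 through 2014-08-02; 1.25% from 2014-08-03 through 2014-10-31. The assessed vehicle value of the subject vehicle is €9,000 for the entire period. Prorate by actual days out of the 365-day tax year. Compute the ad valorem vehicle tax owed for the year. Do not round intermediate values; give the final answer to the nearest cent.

2013-11-01 to 2014-03-27: 147 days at 2.75% → €9,000 × 2.75% × 147/365 = €99.6781
2014-03-28 to 2014-08-02: 128 days at 3.4% → €9,000 × 3.4% × 128/365 = €107.3096
2014-08-03 to 2014-10-31: 90 days at 1.25% → €9,000 × 1.25% × 90/365 = €27.7397
Total = €234.7274

€234.73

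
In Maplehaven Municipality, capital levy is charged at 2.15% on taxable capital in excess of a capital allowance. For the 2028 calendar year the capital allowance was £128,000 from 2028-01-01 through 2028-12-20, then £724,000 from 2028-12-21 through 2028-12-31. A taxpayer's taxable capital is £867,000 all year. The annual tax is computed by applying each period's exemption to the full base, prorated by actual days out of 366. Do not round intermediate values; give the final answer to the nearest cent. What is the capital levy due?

2028-01-01 to 2028-12-20: 355 days, exemption £128,000 → (£867,000 − £128,000) × 2.15% × 355/366 = £15,410.9768
2028-12-21 to 2028-12-31: 11 days, exemption £724,000 → (£867,000 − £724,000) × 2.15% × 11/366 = £92.4030
Total = £15,503.3798

£15,503.38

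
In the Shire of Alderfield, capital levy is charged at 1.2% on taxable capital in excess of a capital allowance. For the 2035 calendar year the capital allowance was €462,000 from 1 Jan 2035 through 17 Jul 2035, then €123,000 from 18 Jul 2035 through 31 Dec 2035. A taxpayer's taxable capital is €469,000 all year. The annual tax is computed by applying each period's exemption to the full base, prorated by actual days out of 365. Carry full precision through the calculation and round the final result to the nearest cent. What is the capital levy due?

1 Jan – 17 Jul 2035: 198 days, exemption €462,000 → (€469,000 − €462,000) × 1.2% × 198/365 = €45.5671
18 Jul – 31 Dec 2035: 167 days, exemption €123,000 → (€469,000 − €123,000) × 1.2% × 167/365 = €1,899.6822
Total = €1,945.2493

€1,945.25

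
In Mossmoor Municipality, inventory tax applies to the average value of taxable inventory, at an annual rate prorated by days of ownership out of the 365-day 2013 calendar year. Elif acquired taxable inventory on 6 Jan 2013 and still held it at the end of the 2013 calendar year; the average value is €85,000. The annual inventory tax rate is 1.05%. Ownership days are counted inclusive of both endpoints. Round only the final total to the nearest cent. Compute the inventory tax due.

Days held (6 Jan – 31 Dec 2013): 360 out of 365
Tax = €85,000 × 1.05% × 360/365 = €880.2740

€880.27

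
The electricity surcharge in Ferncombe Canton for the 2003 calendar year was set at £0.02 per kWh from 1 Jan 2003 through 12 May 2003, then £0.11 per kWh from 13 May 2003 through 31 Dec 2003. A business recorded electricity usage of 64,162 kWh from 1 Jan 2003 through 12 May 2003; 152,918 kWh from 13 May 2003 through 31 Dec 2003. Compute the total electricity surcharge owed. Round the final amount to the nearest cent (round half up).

£18,104.22

1 Jan – 12 May 2003: 64,162 kWh at £0.02/kWh → £1,283.24
13 May – 31 Dec 2003: 152,918 kWh at £0.11/kWh → £16,820.98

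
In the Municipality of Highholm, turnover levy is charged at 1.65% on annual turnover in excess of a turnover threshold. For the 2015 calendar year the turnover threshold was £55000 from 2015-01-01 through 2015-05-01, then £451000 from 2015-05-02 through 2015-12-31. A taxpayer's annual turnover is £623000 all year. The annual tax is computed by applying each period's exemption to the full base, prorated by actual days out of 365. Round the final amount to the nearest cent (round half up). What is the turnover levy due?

£5004.07

2015-01-01 to 2015-05-01: 121 days, exemption £55000 → (£623000 − £55000) × 1.65% × 121/365 = £3106.8822
2015-05-02 to 2015-12-31: 244 days, exemption £451000 → (£623000 − £451000) × 1.65% × 244/365 = £1897.1836
Total = £5004.0658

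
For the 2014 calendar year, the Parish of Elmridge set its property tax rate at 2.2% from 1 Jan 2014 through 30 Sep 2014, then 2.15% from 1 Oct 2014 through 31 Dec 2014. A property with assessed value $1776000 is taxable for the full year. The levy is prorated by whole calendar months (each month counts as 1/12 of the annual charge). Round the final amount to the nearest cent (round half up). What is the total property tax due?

1 Jan – 30 Sep 2014: 9 months at 2.2% → $1776000 × 2.2% × 9/12 = $29304.0000
1 Oct – 31 Dec 2014: 3 months at 2.15% → $1776000 × 2.15% × 3/12 = $9546.0000
Total = $38850.0000

$38850.00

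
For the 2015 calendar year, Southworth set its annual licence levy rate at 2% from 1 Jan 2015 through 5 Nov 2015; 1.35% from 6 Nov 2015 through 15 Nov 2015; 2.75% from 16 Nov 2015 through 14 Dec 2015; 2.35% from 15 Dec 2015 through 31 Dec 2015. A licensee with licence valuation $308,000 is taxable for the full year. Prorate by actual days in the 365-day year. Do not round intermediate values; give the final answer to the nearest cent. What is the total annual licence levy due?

$6,338.89

1 Jan – 5 Nov 2015: 309 days at 2% → $308,000 × 2% × 309/365 = $5,214.9041
6 Nov – 15 Nov 2015: 10 days at 1.35% → $308,000 × 1.35% × 10/365 = $113.9178
16 Nov – 14 Dec 2015: 29 days at 2.75% → $308,000 × 2.75% × 29/365 = $672.9589
15 Dec – 31 Dec 2015: 17 days at 2.35% → $308,000 × 2.35% × 17/365 = $337.1123
Total = $6,338.8932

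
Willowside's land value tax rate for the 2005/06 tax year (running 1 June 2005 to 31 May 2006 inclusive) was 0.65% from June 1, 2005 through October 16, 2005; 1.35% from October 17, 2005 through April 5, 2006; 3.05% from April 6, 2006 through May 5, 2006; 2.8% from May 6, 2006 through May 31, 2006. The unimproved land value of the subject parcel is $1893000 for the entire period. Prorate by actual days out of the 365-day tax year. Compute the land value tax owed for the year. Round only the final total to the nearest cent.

June 1 – October 16, 2005: 138 days at 0.65% → $1893000 × 0.65% × 138/365 = $4652.1123
October 17, 2005 – April 5, 2006: 171 days at 1.35% → $1893000 × 1.35% × 171/365 = $11972.5767
April 6 – May 5, 2006: 30 days at 3.05% → $1893000 × 3.05% × 30/365 = $4745.4658
May 6 – May 31, 2006: 26 days at 2.8% → $1893000 × 2.8% × 26/365 = $3775.6274
Total = $25145.7822

$25145.78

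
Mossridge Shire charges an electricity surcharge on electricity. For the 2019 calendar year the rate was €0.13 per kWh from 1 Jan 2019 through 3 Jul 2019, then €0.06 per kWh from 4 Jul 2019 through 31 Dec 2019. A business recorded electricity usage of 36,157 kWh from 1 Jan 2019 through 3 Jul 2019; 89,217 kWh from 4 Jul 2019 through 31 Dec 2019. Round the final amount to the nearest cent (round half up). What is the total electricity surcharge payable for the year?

1 Jan – 3 Jul 2019: 36,157 kWh at €0.13/kWh → €4,700.41
4 Jul – 31 Dec 2019: 89,217 kWh at €0.06/kWh → €5,353.02

€10,053.43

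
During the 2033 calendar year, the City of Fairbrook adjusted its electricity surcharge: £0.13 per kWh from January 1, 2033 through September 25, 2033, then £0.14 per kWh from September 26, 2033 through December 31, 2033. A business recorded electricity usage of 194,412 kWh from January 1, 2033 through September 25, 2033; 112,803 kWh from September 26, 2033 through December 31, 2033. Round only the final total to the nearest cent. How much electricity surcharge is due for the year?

£41065.98

January 1 – September 25, 2033: 194,412 kWh at £0.13/kWh → £25273.56
September 26 – December 31, 2033: 112,803 kWh at £0.14/kWh → £15792.42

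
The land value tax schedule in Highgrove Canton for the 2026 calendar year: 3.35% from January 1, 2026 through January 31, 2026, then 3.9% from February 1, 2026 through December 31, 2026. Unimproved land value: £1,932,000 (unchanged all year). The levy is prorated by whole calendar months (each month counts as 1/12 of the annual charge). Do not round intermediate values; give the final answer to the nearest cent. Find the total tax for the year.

£74,462.50

January 1 – January 31, 2026: 1 month at 3.35% → £1,932,000 × 3.35% × 1/12 = £5,393.5000
February 1 – December 31, 2026: 11 months at 3.9% → £1,932,000 × 3.9% × 11/12 = £69,069.0000
Total = £74,462.5000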